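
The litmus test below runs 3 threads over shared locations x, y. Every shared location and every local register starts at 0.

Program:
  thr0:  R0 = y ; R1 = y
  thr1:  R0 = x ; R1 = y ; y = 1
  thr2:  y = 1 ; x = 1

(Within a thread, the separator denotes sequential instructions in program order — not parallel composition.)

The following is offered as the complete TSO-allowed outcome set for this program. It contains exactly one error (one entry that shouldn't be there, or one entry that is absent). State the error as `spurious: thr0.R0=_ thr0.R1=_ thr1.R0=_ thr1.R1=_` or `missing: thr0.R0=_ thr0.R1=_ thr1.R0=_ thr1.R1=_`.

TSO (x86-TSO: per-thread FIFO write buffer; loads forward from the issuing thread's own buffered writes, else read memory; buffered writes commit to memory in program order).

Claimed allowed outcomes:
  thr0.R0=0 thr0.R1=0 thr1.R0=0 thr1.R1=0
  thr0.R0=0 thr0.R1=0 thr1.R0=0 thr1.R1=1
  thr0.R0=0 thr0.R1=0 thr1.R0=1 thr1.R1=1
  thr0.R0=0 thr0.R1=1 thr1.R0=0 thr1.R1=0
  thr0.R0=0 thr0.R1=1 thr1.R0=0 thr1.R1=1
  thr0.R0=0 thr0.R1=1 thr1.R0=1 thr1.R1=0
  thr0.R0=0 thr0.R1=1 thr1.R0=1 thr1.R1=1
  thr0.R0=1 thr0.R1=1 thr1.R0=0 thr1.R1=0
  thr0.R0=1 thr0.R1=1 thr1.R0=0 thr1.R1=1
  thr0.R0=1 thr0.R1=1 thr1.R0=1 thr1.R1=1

spurious: thr0.R0=0 thr0.R1=1 thr1.R0=1 thr1.R1=0

outcome vector order: (thr0.R0,thr0.R1,thr1.R0,thr1.R1)
[TSO] allowed = {0/0/0/0 0/0/0/1 0/0/1/1 0/1/0/0 0/1/0/1 0/1/1/1 1/1/0/0 1/1/0/1 1/1/1/1}
claimed∖TSO = {0/1/1/0}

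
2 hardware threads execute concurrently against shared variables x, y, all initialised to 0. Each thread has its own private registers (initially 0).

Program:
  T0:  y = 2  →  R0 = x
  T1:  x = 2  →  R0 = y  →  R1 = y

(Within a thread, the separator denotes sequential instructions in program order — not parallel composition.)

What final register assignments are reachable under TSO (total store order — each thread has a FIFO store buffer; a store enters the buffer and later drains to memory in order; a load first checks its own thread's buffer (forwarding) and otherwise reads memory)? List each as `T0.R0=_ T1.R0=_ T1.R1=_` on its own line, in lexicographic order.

T0.R0=0 T1.R0=0 T1.R1=0
T0.R0=0 T1.R0=0 T1.R1=2
T0.R0=0 T1.R0=2 T1.R1=2
T0.R0=2 T1.R0=0 T1.R1=0
T0.R0=2 T1.R0=0 T1.R1=2
T0.R0=2 T1.R0=2 T1.R1=2

outcome vector order: (T0.R0,T1.R0,T1.R1)
|TSO outcomes| = 6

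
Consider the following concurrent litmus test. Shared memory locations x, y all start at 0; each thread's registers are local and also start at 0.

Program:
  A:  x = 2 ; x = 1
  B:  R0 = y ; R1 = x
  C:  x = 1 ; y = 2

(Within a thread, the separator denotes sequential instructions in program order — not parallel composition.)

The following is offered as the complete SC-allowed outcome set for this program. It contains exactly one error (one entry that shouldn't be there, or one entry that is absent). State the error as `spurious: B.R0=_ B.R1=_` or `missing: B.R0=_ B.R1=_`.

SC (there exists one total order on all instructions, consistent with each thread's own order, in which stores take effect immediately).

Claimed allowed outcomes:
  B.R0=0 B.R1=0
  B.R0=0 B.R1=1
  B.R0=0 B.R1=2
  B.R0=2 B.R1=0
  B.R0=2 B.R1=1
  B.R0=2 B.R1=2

outcome vector order: (B.R0,B.R1)
SC: 5 outcomes — {(0,0); (0,1); (0,2); (2,1); (2,2)}
claimed∖SC = {(2,0)}

spurious: B.R0=2 B.R1=0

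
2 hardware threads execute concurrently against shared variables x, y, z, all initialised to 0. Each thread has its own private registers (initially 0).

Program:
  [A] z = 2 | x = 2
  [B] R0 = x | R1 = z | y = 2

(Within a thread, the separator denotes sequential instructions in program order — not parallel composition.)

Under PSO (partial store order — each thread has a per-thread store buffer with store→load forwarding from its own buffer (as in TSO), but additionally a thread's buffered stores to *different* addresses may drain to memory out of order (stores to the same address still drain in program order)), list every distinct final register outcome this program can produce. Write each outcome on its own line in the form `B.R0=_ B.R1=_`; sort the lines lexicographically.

B.R0=0 B.R1=0
B.R0=0 B.R1=2
B.R0=2 B.R1=0
B.R0=2 B.R1=2

outcome vector order: (B.R0,B.R1)
|PSO outcomes| = 4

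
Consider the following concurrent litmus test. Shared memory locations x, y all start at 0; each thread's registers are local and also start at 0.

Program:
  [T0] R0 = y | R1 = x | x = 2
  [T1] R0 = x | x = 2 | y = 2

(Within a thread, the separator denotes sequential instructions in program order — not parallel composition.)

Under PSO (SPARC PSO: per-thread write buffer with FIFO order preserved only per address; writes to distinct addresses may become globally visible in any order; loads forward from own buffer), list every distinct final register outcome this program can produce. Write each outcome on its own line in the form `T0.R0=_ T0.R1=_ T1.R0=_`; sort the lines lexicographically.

outcome vector order: (T0.R0,T0.R1,T1.R0)
|PSO outcomes| = 5

T0.R0=0 T0.R1=0 T1.R0=0
T0.R0=0 T0.R1=0 T1.R0=2
T0.R0=0 T0.R1=2 T1.R0=0
T0.R0=2 T0.R1=0 T1.R0=0
T0.R0=2 T0.R1=2 T1.R0=0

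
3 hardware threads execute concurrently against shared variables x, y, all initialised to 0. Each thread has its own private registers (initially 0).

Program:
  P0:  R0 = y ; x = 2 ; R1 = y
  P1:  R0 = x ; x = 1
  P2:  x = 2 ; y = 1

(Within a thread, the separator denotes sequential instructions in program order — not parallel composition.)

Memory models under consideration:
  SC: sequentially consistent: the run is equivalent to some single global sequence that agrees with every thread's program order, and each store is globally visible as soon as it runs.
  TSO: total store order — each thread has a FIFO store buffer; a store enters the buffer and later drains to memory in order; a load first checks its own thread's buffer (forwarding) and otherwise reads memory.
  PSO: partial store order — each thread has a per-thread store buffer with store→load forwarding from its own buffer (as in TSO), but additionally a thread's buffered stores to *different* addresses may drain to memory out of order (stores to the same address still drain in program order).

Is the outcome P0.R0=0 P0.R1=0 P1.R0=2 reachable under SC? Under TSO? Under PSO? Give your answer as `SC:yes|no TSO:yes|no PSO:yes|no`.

outcome vector order: (P0.R0,P0.R1,P1.R0)
SC: 6 outcomes — {(0,0,0), (0,0,2), (0,1,0), (0,1,2), (1,1,0), (1,1,2)}
TSO: 6 outcomes — {(0,0,0), (0,0,2), (0,1,0), (0,1,2), (1,1,0), (1,1,2)}
PSO: 6 outcomes — {(0,0,0), (0,0,2), (0,1,0), (0,1,2), (1,1,0), (1,1,2)}
target (0,0,2) ∈ {SC,TSO,PSO}

SC:yes TSO:yes PSO:yes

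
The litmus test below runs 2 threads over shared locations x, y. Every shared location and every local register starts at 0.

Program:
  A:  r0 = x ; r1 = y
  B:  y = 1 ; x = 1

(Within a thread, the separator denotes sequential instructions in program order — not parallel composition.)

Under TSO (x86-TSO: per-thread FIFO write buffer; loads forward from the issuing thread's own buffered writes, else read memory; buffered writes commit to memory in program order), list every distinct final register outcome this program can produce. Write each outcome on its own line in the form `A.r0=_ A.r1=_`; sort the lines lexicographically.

outcome vector order: (A.r0,A.r1)
|TSO outcomes| = 3

A.r0=0 A.r1=0
A.r0=0 A.r1=1
A.r0=1 A.r1=1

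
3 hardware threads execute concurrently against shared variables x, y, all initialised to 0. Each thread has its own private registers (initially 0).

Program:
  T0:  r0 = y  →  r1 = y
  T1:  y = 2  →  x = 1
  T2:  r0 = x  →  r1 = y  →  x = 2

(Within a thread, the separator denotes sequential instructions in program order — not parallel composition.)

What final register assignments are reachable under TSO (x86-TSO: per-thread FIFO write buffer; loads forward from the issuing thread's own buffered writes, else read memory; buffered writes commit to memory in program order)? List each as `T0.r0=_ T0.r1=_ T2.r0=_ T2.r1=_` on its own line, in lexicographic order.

T0.r0=0 T0.r1=0 T2.r0=0 T2.r1=0
T0.r0=0 T0.r1=0 T2.r0=0 T2.r1=2
T0.r0=0 T0.r1=0 T2.r0=1 T2.r1=2
T0.r0=0 T0.r1=2 T2.r0=0 T2.r1=0
T0.r0=0 T0.r1=2 T2.r0=0 T2.r1=2
T0.r0=0 T0.r1=2 T2.r0=1 T2.r1=2
T0.r0=2 T0.r1=2 T2.r0=0 T2.r1=0
T0.r0=2 T0.r1=2 T2.r0=0 T2.r1=2
T0.r0=2 T0.r1=2 T2.r0=1 T2.r1=2

outcome vector order: (T0.r0,T0.r1,T2.r0,T2.r1)
|TSO outcomes| = 9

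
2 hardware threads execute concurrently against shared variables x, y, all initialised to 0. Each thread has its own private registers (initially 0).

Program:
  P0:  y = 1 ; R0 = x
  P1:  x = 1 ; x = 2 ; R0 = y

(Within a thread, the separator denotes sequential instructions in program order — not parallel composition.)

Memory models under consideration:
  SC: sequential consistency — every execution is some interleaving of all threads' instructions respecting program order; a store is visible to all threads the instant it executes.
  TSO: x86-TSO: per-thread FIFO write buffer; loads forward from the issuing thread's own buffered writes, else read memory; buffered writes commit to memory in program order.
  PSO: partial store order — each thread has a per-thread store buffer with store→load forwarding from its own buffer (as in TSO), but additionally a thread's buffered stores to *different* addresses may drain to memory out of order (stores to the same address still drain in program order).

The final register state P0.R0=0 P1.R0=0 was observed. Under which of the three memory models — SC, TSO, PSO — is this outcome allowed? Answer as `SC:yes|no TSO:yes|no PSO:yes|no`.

outcome vector order: (P0.R0,P1.R0)
[SC] allowed = {(0,1) (1,1) (2,0) (2,1)}
[TSO] allowed = {(0,0) (0,1) (1,0) (1,1) (2,0) (2,1)}
[PSO] allowed = {(0,0) (0,1) (1,0) (1,1) (2,0) (2,1)}
target (0,0) ∈ {TSO,PSO}

SC:no TSO:yes PSO:yes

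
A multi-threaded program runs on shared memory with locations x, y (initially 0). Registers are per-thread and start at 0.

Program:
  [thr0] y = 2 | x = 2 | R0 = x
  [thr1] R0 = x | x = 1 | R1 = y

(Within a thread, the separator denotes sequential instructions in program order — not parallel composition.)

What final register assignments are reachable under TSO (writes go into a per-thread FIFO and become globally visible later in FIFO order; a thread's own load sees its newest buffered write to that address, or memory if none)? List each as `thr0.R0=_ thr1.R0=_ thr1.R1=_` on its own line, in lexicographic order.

thr0.R0=1 thr1.R0=0 thr1.R1=0
thr0.R0=1 thr1.R0=0 thr1.R1=2
thr0.R0=1 thr1.R0=2 thr1.R1=2
thr0.R0=2 thr1.R0=0 thr1.R1=0
thr0.R0=2 thr1.R0=0 thr1.R1=2
thr0.R0=2 thr1.R0=2 thr1.R1=2

outcome vector order: (thr0.R0,thr1.R0,thr1.R1)
|TSO outcomes| = 6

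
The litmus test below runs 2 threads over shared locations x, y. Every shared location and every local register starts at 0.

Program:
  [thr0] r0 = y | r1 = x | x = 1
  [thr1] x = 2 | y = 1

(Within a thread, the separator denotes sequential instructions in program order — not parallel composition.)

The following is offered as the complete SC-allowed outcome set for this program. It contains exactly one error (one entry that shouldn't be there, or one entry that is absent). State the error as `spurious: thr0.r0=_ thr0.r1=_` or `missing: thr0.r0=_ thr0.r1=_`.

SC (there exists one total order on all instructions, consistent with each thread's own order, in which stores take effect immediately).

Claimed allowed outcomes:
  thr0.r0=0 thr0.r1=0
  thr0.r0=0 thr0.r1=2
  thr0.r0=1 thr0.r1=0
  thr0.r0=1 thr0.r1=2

outcome vector order: (thr0.r0,thr0.r1)
SC: 3 outcomes — {0/0 0/2 1/2}
claimed∖SC = {1/0}

spurious: thr0.r0=1 thr0.r1=0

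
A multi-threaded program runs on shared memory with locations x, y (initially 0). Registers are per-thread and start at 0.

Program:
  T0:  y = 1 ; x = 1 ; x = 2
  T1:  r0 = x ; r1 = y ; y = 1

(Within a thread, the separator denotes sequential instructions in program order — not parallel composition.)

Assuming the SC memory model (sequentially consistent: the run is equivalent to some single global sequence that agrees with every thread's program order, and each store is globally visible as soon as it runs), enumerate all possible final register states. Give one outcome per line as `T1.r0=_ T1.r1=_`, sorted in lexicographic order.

outcome vector order: (T1.r0,T1.r1)
|SC outcomes| = 4

T1.r0=0 T1.r1=0
T1.r0=0 T1.r1=1
T1.r0=1 T1.r1=1
T1.r0=2 T1.r1=1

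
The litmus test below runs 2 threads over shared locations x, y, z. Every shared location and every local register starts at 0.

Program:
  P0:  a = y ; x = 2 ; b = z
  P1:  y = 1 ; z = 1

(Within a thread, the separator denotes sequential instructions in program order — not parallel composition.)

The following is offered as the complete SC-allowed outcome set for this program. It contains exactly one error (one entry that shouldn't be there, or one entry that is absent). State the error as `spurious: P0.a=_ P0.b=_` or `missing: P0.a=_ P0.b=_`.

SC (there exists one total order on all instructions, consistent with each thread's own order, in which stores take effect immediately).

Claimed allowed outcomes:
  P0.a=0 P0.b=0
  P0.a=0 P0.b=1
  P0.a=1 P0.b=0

outcome vector order: (P0.a,P0.b)
SC (4): <0 0>, <0 1>, <1 0>, <1 1>
SC∖claimed = {<1 1>}

missing: P0.a=1 P0.b=1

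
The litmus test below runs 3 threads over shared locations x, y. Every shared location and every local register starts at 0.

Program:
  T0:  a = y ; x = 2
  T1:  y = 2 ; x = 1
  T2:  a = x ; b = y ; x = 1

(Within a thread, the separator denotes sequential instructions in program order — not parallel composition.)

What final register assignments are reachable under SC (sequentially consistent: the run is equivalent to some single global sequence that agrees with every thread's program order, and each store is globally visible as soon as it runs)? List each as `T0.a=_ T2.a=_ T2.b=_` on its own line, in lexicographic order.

T0.a=0 T2.a=0 T2.b=0
T0.a=0 T2.a=0 T2.b=2
T0.a=0 T2.a=1 T2.b=2
T0.a=0 T2.a=2 T2.b=0
T0.a=0 T2.a=2 T2.b=2
T0.a=2 T2.a=0 T2.b=0
T0.a=2 T2.a=0 T2.b=2
T0.a=2 T2.a=1 T2.b=2
T0.a=2 T2.a=2 T2.b=2

outcome vector order: (T0.a,T2.a,T2.b)
|SC outcomes| = 9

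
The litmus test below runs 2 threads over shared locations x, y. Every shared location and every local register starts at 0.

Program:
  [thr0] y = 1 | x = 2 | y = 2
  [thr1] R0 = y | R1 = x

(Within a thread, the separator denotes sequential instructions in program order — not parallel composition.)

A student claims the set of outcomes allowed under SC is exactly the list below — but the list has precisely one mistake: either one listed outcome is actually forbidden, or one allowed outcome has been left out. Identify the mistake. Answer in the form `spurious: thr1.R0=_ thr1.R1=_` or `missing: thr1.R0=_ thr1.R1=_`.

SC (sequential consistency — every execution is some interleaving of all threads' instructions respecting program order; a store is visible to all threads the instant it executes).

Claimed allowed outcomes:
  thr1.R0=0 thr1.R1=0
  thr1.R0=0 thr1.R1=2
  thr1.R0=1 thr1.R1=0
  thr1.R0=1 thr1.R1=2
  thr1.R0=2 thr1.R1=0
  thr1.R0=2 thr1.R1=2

outcome vector order: (thr1.R0,thr1.R1)
[SC] allowed = {(0,0); (0,2); (1,0); (1,2); (2,2)}
claimed∖SC = {(2,0)}

spurious: thr1.R0=2 thr1.R1=0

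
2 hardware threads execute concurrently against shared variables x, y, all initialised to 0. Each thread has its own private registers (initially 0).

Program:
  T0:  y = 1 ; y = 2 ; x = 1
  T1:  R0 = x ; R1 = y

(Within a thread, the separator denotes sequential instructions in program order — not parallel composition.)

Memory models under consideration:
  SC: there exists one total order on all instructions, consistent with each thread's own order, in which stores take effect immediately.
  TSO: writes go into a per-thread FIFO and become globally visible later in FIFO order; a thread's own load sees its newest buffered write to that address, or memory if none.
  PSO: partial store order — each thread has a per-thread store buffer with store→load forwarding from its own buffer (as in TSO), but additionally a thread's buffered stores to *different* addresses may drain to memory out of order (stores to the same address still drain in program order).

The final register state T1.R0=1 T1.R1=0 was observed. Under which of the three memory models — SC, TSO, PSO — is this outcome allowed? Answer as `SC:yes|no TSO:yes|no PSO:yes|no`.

outcome vector order: (T1.R0,T1.R1)
[SC] allowed = {<0 0> <0 1> <0 2> <1 2>}
[TSO] allowed = {<0 0> <0 1> <0 2> <1 2>}
[PSO] allowed = {<0 0> <0 1> <0 2> <1 0> <1 1> <1 2>}
target <1 0> ∈ {PSO}

SC:no TSO:no PSO:yes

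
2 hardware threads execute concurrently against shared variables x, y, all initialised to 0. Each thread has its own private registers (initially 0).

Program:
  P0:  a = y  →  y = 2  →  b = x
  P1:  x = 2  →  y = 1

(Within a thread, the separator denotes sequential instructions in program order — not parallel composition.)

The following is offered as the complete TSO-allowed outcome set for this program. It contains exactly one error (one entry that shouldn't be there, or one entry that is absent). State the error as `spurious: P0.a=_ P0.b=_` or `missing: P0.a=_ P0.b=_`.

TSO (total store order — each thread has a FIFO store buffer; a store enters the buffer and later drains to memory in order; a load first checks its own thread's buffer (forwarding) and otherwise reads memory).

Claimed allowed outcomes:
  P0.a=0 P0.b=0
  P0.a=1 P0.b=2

missing: P0.a=0 P0.b=2

outcome vector order: (P0.a,P0.b)
TSO (3): 0/0 0/2 1/2
TSO∖claimed = {0/2}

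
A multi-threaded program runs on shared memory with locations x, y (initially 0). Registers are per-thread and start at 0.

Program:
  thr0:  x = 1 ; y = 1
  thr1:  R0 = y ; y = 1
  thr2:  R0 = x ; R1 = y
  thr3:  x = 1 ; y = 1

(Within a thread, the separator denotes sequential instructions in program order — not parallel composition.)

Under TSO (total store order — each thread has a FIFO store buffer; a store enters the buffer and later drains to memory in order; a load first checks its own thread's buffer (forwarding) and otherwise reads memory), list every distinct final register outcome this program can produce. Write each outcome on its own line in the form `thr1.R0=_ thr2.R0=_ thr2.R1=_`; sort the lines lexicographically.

outcome vector order: (thr1.R0,thr2.R0,thr2.R1)
|TSO outcomes| = 8

thr1.R0=0 thr2.R0=0 thr2.R1=0
thr1.R0=0 thr2.R0=0 thr2.R1=1
thr1.R0=0 thr2.R0=1 thr2.R1=0
thr1.R0=0 thr2.R0=1 thr2.R1=1
thr1.R0=1 thr2.R0=0 thr2.R1=0
thr1.R0=1 thr2.R0=0 thr2.R1=1
thr1.R0=1 thr2.R0=1 thr2.R1=0
thr1.R0=1 thr2.R0=1 thr2.R1=1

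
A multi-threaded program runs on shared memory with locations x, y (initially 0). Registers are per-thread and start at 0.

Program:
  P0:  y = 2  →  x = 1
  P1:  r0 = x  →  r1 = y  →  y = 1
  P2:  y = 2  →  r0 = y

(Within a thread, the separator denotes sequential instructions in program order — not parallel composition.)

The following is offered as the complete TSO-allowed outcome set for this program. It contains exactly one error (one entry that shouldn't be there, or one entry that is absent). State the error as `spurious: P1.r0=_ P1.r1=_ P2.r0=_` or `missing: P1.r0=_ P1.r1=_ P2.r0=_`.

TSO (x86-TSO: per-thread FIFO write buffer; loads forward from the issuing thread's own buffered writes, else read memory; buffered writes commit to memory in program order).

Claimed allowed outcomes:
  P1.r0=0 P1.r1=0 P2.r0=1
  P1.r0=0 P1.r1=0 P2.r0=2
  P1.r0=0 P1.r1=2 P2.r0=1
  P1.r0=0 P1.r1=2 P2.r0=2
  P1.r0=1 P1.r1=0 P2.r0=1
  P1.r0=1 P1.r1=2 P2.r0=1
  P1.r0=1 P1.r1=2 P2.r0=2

outcome vector order: (P1.r0,P1.r1,P2.r0)
TSO: 6 outcomes — {<0 0 1>; <0 0 2>; <0 2 1>; <0 2 2>; <1 2 1>; <1 2 2>}
claimed∖TSO = {<1 0 1>}

spurious: P1.r0=1 P1.r1=0 P2.r0=1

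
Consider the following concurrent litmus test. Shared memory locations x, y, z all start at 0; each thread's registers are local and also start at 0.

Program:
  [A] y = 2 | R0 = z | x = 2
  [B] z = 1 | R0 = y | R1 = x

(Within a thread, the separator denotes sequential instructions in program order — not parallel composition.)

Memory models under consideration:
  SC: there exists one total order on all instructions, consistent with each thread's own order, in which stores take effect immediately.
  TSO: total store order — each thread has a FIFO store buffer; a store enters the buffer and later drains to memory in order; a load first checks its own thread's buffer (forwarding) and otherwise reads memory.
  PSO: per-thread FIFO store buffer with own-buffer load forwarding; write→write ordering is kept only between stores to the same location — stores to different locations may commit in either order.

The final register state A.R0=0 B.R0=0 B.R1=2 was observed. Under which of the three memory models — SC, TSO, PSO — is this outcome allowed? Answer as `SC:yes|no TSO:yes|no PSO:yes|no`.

SC:no TSO:yes PSO:yes

outcome vector order: (A.R0,B.R0,B.R1)
under SC → (0,2,0); (0,2,2); (1,0,0); (1,0,2); (1,2,0); (1,2,2)
under TSO → (0,0,0); (0,0,2); (0,2,0); (0,2,2); (1,0,0); (1,0,2); (1,2,0); (1,2,2)
under PSO → (0,0,0); (0,0,2); (0,2,0); (0,2,2); (1,0,0); (1,0,2); (1,2,0); (1,2,2)
target (0,0,2) ∈ {TSO,PSO}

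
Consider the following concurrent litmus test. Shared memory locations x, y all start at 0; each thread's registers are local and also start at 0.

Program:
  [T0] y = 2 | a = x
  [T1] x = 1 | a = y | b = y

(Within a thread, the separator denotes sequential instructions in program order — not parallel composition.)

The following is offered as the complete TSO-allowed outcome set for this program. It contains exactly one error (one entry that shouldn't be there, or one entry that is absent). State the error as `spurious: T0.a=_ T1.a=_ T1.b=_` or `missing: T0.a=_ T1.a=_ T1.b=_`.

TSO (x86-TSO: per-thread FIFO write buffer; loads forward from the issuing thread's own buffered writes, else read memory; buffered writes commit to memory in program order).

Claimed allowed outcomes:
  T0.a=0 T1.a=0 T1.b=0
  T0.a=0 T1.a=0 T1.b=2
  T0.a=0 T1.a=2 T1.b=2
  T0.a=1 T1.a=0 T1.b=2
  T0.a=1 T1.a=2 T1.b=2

missing: T0.a=1 T1.a=0 T1.b=0

outcome vector order: (T0.a,T1.a,T1.b)
TSO: 6 outcomes — {000; 002; 022; 100; 102; 122}
TSO∖claimed = {100}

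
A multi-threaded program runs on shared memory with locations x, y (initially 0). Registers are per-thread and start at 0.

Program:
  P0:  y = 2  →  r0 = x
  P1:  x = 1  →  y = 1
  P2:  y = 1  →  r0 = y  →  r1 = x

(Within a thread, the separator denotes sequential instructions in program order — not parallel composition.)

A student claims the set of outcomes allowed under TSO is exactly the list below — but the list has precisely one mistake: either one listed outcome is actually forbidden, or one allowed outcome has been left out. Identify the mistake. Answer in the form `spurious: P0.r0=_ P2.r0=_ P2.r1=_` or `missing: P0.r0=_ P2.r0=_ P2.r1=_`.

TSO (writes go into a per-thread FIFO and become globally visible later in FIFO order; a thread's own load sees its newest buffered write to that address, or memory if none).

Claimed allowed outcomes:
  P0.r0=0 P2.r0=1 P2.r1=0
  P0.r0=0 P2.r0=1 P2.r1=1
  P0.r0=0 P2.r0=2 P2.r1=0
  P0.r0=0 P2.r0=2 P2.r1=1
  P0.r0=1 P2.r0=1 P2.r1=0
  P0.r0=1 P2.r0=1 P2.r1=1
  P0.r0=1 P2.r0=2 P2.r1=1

outcome vector order: (P0.r0,P2.r0,P2.r1)
[TSO] allowed = {(0,1,0); (0,1,1); (0,2,0); (0,2,1); (1,1,0); (1,1,1); (1,2,0); (1,2,1)}
TSO∖claimed = {(1,2,0)}

missing: P0.r0=1 P2.r0=2 P2.r1=0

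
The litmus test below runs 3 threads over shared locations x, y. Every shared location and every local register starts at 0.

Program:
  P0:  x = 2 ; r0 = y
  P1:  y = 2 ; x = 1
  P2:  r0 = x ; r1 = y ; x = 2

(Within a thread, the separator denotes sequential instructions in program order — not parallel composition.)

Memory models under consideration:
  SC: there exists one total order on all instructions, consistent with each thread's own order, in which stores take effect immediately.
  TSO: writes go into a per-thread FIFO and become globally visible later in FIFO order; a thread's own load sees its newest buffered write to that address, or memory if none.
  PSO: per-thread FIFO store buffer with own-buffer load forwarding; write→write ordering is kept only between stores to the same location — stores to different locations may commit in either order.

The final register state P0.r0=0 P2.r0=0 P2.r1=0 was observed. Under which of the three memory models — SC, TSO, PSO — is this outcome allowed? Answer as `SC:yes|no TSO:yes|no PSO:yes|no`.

outcome vector order: (P0.r0,P2.r0,P2.r1)
[SC] allowed = {0/0/0, 0/0/2, 0/1/2, 0/2/0, 0/2/2, 2/0/0, 2/0/2, 2/1/2, 2/2/0, 2/2/2}
[TSO] allowed = {0/0/0, 0/0/2, 0/1/2, 0/2/0, 0/2/2, 2/0/0, 2/0/2, 2/1/2, 2/2/0, 2/2/2}
[PSO] allowed = {0/0/0, 0/0/2, 0/1/0, 0/1/2, 0/2/0, 0/2/2, 2/0/0, 2/0/2, 2/1/0, 2/1/2, 2/2/0, 2/2/2}
target 0/0/0 ∈ {SC,TSO,PSO}

SC:yes TSO:yes PSO:yes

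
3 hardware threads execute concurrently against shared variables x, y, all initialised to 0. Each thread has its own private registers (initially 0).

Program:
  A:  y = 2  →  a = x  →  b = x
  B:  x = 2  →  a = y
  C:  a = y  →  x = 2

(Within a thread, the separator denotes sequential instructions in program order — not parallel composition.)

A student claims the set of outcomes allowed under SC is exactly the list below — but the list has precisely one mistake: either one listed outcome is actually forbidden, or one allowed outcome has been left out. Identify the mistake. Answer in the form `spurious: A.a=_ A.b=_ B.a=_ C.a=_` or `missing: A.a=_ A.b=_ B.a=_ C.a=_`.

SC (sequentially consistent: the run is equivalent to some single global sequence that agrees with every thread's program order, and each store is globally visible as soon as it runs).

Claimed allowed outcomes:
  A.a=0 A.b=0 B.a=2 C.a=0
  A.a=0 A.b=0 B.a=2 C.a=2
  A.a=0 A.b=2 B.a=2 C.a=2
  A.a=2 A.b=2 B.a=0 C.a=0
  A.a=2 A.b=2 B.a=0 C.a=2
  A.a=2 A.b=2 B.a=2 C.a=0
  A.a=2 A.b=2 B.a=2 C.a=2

missing: A.a=0 A.b=2 B.a=2 C.a=0

outcome vector order: (A.a,A.b,B.a,C.a)
SC: 8 outcomes — {0/0/2/0 0/0/2/2 0/2/2/0 0/2/2/2 2/2/0/0 2/2/0/2 2/2/2/0 2/2/2/2}
SC∖claimed = {0/2/2/0}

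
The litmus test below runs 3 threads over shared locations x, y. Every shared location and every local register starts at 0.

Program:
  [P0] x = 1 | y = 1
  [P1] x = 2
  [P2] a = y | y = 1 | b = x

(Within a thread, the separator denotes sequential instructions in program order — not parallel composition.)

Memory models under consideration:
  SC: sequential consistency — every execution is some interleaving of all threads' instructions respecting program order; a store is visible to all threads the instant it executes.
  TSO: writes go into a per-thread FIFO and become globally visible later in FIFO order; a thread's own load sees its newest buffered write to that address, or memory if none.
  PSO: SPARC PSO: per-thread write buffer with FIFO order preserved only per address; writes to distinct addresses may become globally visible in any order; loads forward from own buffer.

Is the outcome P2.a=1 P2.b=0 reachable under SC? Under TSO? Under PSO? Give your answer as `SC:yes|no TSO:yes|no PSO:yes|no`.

SC:no TSO:no PSO:yes

outcome vector order: (P2.a,P2.b)
SC (5): 0/0; 0/1; 0/2; 1/1; 1/2
TSO (5): 0/0; 0/1; 0/2; 1/1; 1/2
PSO (6): 0/0; 0/1; 0/2; 1/0; 1/1; 1/2
target 1/0 ∈ {PSO}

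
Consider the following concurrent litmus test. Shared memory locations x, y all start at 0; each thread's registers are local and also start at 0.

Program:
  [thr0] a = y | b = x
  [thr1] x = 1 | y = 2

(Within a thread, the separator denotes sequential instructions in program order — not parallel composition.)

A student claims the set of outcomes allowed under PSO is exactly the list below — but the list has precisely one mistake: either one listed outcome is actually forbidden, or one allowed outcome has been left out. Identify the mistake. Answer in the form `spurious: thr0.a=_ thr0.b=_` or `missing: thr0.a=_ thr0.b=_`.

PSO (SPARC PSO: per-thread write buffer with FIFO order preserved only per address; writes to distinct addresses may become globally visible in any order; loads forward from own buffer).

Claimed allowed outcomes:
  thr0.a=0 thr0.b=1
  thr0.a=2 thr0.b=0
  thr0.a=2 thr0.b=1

outcome vector order: (thr0.a,thr0.b)
PSO: 4 outcomes — {<0 0> <0 1> <2 0> <2 1>}
PSO∖claimed = {<0 0>}

missing: thr0.a=0 thr0.b=0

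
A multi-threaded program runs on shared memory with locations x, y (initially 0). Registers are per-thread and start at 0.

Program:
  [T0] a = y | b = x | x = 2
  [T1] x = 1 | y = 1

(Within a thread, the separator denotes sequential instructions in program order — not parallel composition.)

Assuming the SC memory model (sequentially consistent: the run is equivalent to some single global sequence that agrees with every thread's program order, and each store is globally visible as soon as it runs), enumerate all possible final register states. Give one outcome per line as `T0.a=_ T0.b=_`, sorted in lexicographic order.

T0.a=0 T0.b=0
T0.a=0 T0.b=1
T0.a=1 T0.b=1

outcome vector order: (T0.a,T0.b)
|SC outcomes| = 3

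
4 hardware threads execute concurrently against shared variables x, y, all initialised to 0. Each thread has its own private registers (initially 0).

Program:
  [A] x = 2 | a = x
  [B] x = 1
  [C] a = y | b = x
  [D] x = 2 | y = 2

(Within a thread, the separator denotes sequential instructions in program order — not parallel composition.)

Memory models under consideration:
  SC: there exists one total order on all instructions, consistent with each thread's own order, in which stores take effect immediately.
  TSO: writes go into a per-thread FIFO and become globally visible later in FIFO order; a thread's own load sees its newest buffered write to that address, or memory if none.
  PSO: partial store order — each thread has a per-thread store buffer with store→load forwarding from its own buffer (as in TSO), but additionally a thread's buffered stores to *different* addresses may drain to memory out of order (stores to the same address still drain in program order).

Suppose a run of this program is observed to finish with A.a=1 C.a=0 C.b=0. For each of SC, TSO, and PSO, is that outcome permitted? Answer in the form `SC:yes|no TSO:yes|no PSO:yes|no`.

outcome vector order: (A.a,C.a,C.b)
[SC] allowed = {1/0/0 1/0/1 1/0/2 1/2/1 1/2/2 2/0/0 2/0/1 2/0/2 2/2/1 2/2/2}
[TSO] allowed = {1/0/0 1/0/1 1/0/2 1/2/1 1/2/2 2/0/0 2/0/1 2/0/2 2/2/1 2/2/2}
[PSO] allowed = {1/0/0 1/0/1 1/0/2 1/2/0 1/2/1 1/2/2 2/0/0 2/0/1 2/0/2 2/2/0 2/2/1 2/2/2}
target 1/0/0 ∈ {SC,TSO,PSO}

SC:yes TSO:yes PSO:yes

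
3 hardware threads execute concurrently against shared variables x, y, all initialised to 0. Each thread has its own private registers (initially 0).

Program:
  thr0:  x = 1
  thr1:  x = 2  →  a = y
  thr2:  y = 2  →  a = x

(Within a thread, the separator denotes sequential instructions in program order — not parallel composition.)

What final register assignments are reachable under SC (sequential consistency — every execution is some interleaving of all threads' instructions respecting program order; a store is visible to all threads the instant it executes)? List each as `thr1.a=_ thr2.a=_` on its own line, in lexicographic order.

thr1.a=0 thr2.a=1
thr1.a=0 thr2.a=2
thr1.a=2 thr2.a=0
thr1.a=2 thr2.a=1
thr1.a=2 thr2.a=2

outcome vector order: (thr1.a,thr2.a)
|SC outcomes| = 5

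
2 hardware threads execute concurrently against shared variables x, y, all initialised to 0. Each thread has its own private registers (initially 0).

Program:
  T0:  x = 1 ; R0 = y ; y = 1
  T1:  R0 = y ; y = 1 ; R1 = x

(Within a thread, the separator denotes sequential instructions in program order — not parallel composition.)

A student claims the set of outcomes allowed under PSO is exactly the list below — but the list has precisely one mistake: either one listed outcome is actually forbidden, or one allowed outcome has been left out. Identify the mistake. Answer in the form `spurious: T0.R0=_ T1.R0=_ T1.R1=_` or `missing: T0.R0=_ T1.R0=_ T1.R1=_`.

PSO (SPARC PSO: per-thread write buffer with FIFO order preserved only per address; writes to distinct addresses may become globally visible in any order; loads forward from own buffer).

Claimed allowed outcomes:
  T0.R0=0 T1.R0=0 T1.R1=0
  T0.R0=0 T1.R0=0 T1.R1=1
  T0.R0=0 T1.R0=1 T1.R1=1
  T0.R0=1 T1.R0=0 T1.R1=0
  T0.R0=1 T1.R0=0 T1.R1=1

outcome vector order: (T0.R0,T1.R0,T1.R1)
under PSO → <0 0 0>; <0 0 1>; <0 1 0>; <0 1 1>; <1 0 0>; <1 0 1>
PSO∖claimed = {<0 1 0>}

missing: T0.R0=0 T1.R0=1 T1.R1=0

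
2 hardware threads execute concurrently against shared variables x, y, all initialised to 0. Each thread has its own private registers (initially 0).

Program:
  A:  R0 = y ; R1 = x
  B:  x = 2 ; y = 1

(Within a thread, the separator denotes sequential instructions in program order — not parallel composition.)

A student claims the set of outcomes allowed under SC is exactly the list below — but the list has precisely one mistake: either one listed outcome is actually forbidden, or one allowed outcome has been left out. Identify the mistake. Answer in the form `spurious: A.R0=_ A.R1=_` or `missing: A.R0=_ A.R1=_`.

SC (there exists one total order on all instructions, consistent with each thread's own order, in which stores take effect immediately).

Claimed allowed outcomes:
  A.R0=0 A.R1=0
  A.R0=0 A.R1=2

missing: A.R0=1 A.R1=2

outcome vector order: (A.R0,A.R1)
SC: 3 outcomes — {00; 02; 12}
SC∖claimed = {12}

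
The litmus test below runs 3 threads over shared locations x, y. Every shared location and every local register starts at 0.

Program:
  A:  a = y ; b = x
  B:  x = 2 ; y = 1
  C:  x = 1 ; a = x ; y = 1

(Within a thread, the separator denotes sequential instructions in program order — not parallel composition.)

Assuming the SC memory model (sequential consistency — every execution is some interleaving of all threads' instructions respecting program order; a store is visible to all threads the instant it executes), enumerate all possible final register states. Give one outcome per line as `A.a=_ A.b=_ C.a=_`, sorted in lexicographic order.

outcome vector order: (A.a,A.b,C.a)
|SC outcomes| = 9

A.a=0 A.b=0 C.a=1
A.a=0 A.b=0 C.a=2
A.a=0 A.b=1 C.a=1
A.a=0 A.b=1 C.a=2
A.a=0 A.b=2 C.a=1
A.a=0 A.b=2 C.a=2
A.a=1 A.b=1 C.a=1
A.a=1 A.b=2 C.a=1
A.a=1 A.b=2 C.a=2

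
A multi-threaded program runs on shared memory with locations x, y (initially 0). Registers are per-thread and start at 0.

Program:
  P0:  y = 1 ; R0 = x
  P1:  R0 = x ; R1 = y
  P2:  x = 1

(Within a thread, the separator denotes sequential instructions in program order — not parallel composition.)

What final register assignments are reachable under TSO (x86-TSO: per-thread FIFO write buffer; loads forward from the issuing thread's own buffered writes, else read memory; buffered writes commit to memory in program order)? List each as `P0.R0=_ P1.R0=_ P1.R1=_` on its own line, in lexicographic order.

outcome vector order: (P0.R0,P1.R0,P1.R1)
|TSO outcomes| = 8

P0.R0=0 P1.R0=0 P1.R1=0
P0.R0=0 P1.R0=0 P1.R1=1
P0.R0=0 P1.R0=1 P1.R1=0
P0.R0=0 P1.R0=1 P1.R1=1
P0.R0=1 P1.R0=0 P1.R1=0
P0.R0=1 P1.R0=0 P1.R1=1
P0.R0=1 P1.R0=1 P1.R1=0
P0.R0=1 P1.R0=1 P1.R1=1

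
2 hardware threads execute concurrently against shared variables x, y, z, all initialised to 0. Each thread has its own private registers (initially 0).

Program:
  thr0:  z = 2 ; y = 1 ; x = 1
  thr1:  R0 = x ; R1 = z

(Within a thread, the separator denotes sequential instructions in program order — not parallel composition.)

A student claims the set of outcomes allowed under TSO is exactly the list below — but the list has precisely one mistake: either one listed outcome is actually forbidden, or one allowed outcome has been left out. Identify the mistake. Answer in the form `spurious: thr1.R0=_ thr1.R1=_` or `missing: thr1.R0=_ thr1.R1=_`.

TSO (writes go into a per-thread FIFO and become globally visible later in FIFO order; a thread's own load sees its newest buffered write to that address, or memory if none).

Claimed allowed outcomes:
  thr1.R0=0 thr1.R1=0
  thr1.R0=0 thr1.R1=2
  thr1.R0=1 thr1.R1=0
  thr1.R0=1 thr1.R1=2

spurious: thr1.R0=1 thr1.R1=0

outcome vector order: (thr1.R0,thr1.R1)
TSO: 3 outcomes — {(0,0); (0,2); (1,2)}
claimed∖TSO = {(1,0)}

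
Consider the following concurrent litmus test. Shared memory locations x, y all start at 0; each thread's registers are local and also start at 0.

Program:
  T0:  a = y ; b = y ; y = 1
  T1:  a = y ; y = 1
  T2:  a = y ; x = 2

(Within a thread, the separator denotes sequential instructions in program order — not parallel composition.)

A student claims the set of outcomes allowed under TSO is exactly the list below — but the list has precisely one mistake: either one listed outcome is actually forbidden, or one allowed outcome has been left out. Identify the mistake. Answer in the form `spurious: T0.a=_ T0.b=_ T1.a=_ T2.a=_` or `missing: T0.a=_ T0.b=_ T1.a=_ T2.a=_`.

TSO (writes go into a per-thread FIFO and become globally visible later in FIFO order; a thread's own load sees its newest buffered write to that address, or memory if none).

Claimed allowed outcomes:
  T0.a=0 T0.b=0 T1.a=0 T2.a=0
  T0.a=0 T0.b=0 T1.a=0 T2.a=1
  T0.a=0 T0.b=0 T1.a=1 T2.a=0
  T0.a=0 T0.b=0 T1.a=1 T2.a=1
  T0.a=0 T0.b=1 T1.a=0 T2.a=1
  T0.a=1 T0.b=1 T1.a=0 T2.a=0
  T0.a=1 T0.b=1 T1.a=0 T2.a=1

outcome vector order: (T0.a,T0.b,T1.a,T2.a)
under TSO → 0000; 0001; 0010; 0011; 0100; 0101; 1100; 1101
TSO∖claimed = {0100}

missing: T0.a=0 T0.b=1 T1.a=0 T2.a=0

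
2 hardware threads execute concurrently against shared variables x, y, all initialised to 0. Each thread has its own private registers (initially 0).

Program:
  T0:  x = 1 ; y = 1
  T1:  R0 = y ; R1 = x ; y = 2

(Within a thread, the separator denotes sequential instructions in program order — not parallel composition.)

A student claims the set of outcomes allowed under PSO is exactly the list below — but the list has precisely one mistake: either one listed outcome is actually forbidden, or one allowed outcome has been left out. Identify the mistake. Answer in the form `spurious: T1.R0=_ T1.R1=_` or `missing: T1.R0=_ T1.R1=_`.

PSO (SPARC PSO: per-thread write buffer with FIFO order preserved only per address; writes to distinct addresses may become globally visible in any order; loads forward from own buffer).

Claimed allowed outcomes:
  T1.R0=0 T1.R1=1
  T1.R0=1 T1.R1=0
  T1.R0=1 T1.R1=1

outcome vector order: (T1.R0,T1.R1)
under PSO → <0 0>; <0 1>; <1 0>; <1 1>
PSO∖claimed = {<0 0>}

missing: T1.R0=0 T1.R1=0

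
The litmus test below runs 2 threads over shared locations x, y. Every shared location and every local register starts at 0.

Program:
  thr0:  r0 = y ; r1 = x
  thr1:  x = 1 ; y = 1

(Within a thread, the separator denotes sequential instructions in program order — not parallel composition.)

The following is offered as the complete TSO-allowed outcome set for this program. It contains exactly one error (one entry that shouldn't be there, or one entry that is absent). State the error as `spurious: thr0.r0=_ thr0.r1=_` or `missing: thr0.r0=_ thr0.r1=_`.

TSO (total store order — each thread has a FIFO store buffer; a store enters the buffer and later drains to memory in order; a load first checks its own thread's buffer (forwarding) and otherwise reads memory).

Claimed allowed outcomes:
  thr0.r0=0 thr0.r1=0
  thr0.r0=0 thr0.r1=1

outcome vector order: (thr0.r0,thr0.r1)
under TSO → 0/0 0/1 1/1
TSO∖claimed = {1/1}

missing: thr0.r0=1 thr0.r1=1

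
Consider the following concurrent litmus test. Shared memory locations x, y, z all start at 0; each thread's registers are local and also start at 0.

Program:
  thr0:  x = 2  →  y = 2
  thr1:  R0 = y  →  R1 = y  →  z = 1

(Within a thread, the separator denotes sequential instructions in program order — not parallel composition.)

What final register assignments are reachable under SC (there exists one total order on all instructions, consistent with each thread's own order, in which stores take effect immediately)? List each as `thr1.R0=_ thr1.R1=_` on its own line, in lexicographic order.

thr1.R0=0 thr1.R1=0
thr1.R0=0 thr1.R1=2
thr1.R0=2 thr1.R1=2

outcome vector order: (thr1.R0,thr1.R1)
|SC outcomes| = 3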